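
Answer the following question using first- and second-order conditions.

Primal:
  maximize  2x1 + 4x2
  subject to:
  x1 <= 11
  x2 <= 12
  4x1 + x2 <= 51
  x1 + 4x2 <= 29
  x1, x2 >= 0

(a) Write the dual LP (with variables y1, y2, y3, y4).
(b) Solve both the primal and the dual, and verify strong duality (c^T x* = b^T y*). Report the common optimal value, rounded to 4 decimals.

The standard primal-dual pair for 'max c^T x s.t. A x <= b, x >= 0' is:
  Dual:  min b^T y  s.t.  A^T y >= c,  y >= 0.

So the dual LP is:
  minimize  11y1 + 12y2 + 51y3 + 29y4
  subject to:
    y1 + 4y3 + y4 >= 2
    y2 + y3 + 4y4 >= 4
    y1, y2, y3, y4 >= 0

Solving the primal: x* = (11, 4.5).
  primal value c^T x* = 40.
Solving the dual: y* = (1, 0, 0, 1).
  dual value b^T y* = 40.
Strong duality: c^T x* = b^T y*. Confirmed.

40


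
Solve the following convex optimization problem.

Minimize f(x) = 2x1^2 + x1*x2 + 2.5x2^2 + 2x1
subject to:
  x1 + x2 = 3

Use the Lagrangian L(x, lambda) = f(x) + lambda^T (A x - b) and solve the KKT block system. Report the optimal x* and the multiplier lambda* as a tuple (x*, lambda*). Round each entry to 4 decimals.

Form the Lagrangian:
  L(x, lambda) = (1/2) x^T Q x + c^T x + lambda^T (A x - b)
Stationarity (grad_x L = 0): Q x + c + A^T lambda = 0.
Primal feasibility: A x = b.

This gives the KKT block system:
  [ Q   A^T ] [ x     ]   [-c ]
  [ A    0  ] [ lambda ] = [ b ]

Solving the linear system:
  x*      = (1.4286, 1.5714)
  lambda* = (-9.2857)
  f(x*)   = 15.3571

x* = (1.4286, 1.5714), lambda* = (-9.2857)


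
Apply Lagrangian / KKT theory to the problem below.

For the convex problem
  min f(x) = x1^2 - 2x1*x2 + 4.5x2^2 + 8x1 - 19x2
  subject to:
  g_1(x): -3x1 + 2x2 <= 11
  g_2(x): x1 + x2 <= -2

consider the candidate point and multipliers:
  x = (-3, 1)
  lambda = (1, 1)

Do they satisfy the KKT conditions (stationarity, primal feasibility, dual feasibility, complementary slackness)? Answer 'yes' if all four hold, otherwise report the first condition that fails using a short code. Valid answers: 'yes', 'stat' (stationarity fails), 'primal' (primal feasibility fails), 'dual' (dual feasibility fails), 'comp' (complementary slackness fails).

Gradient of f: grad f(x) = Q x + c = (0, -4)
Constraint values g_i(x) = a_i^T x - b_i:
  g_1((-3, 1)) = 0
  g_2((-3, 1)) = 0
Stationarity residual: grad f(x) + sum_i lambda_i a_i = (-2, -1)
  -> stationarity FAILS
Primal feasibility (all g_i <= 0): OK
Dual feasibility (all lambda_i >= 0): OK
Complementary slackness (lambda_i * g_i(x) = 0 for all i): OK

Verdict: the first failing condition is stationarity -> stat.

stat


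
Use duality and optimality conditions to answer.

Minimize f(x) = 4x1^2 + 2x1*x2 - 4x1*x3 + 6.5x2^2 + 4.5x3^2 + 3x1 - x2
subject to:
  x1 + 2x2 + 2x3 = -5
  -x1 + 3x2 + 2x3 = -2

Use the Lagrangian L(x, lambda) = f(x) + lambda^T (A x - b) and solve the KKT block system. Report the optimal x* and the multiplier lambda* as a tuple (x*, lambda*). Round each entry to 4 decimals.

Form the Lagrangian:
  L(x, lambda) = (1/2) x^T Q x + c^T x + lambda^T (A x - b)
Stationarity (grad_x L = 0): Q x + c + A^T lambda = 0.
Primal feasibility: A x = b.

This gives the KKT block system:
  [ Q   A^T ] [ x     ]   [-c ]
  [ A    0  ] [ lambda ] = [ b ]

Solving the linear system:
  x*      = (-1.5997, -0.1993, -1.5009)
  lambda* = (3.8735, -0.3189)
  f(x*)   = 7.065

x* = (-1.5997, -0.1993, -1.5009), lambda* = (3.8735, -0.3189)


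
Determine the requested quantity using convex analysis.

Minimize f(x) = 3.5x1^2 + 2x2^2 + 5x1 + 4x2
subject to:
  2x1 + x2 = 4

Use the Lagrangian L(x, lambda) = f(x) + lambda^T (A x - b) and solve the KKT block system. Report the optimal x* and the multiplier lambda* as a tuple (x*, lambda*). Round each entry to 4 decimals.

Form the Lagrangian:
  L(x, lambda) = (1/2) x^T Q x + c^T x + lambda^T (A x - b)
Stationarity (grad_x L = 0): Q x + c + A^T lambda = 0.
Primal feasibility: A x = b.

This gives the KKT block system:
  [ Q   A^T ] [ x     ]   [-c ]
  [ A    0  ] [ lambda ] = [ b ]

Solving the linear system:
  x*      = (1.5217, 0.9565)
  lambda* = (-7.8261)
  f(x*)   = 21.3696

x* = (1.5217, 0.9565), lambda* = (-7.8261)


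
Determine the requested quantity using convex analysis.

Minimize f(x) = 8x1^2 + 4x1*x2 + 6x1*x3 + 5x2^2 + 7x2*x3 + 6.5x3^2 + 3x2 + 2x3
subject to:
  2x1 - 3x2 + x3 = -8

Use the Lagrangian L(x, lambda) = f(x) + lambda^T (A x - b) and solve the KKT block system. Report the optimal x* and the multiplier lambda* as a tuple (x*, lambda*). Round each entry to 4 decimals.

Form the Lagrangian:
  L(x, lambda) = (1/2) x^T Q x + c^T x + lambda^T (A x - b)
Stationarity (grad_x L = 0): Q x + c + A^T lambda = 0.
Primal feasibility: A x = b.

This gives the KKT block system:
  [ Q   A^T ] [ x     ]   [-c ]
  [ A    0  ] [ lambda ] = [ b ]

Solving the linear system:
  x*      = (-0.4866, 1.9227, -1.2587)
  lambda* = (3.8233)
  f(x*)   = 16.9188

x* = (-0.4866, 1.9227, -1.2587), lambda* = (3.8233)


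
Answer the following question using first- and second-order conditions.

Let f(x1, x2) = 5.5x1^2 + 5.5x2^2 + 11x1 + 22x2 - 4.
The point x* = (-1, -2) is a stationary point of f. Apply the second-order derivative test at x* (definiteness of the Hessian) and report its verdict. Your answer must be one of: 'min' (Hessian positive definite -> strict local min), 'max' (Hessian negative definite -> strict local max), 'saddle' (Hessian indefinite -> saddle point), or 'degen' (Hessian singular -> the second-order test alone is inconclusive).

Compute the Hessian H = grad^2 f:
  H = [[11, 0], [0, 11]]
Verify stationarity: grad f(x*) = H x* + g = (0, 0).
Eigenvalues of H: 11, 11.
Both eigenvalues > 0, so H is positive definite -> x* is a strict local min.

min


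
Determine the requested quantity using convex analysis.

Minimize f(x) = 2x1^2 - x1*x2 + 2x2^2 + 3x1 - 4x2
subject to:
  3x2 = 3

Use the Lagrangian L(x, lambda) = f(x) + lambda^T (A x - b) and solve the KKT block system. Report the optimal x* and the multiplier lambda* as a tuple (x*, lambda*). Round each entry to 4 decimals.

Form the Lagrangian:
  L(x, lambda) = (1/2) x^T Q x + c^T x + lambda^T (A x - b)
Stationarity (grad_x L = 0): Q x + c + A^T lambda = 0.
Primal feasibility: A x = b.

This gives the KKT block system:
  [ Q   A^T ] [ x     ]   [-c ]
  [ A    0  ] [ lambda ] = [ b ]

Solving the linear system:
  x*      = (-0.5, 1)
  lambda* = (-0.1667)
  f(x*)   = -2.5

x* = (-0.5, 1), lambda* = (-0.1667)


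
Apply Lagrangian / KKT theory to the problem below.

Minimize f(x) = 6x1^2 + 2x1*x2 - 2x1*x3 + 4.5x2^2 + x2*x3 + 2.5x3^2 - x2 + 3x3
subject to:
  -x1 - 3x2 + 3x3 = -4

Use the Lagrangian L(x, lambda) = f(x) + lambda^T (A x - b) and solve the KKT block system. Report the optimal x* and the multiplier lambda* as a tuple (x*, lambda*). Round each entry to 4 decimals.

Form the Lagrangian:
  L(x, lambda) = (1/2) x^T Q x + c^T x + lambda^T (A x - b)
Stationarity (grad_x L = 0): Q x + c + A^T lambda = 0.
Primal feasibility: A x = b.

This gives the KKT block system:
  [ Q   A^T ] [ x     ]   [-c ]
  [ A    0  ] [ lambda ] = [ b ]

Solving the linear system:
  x*      = (-0.2, 0.4, -1)
  lambda* = (0.4)
  f(x*)   = -0.9

x* = (-0.2, 0.4, -1), lambda* = (0.4)


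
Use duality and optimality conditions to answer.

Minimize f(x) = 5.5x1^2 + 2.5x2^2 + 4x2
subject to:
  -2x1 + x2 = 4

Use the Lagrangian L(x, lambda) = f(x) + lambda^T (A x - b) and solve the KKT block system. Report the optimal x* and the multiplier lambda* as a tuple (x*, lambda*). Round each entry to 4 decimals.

Form the Lagrangian:
  L(x, lambda) = (1/2) x^T Q x + c^T x + lambda^T (A x - b)
Stationarity (grad_x L = 0): Q x + c + A^T lambda = 0.
Primal feasibility: A x = b.

This gives the KKT block system:
  [ Q   A^T ] [ x     ]   [-c ]
  [ A    0  ] [ lambda ] = [ b ]

Solving the linear system:
  x*      = (-1.5484, 0.9032)
  lambda* = (-8.5161)
  f(x*)   = 18.8387

x* = (-1.5484, 0.9032), lambda* = (-8.5161)


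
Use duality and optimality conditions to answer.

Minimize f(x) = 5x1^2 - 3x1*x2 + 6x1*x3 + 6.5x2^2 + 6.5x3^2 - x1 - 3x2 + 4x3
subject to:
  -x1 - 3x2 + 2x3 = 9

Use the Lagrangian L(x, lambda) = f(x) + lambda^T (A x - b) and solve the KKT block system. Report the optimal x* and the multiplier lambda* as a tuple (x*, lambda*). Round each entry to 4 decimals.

Form the Lagrangian:
  L(x, lambda) = (1/2) x^T Q x + c^T x + lambda^T (A x - b)
Stationarity (grad_x L = 0): Q x + c + A^T lambda = 0.
Primal feasibility: A x = b.

This gives the KKT block system:
  [ Q   A^T ] [ x     ]   [-c ]
  [ A    0  ] [ lambda ] = [ b ]

Solving the linear system:
  x*      = (-1.7506, -1.4954, 1.3817)
  lambda* = (-5.7293)
  f(x*)   = 31.6636

x* = (-1.7506, -1.4954, 1.3817), lambda* = (-5.7293)


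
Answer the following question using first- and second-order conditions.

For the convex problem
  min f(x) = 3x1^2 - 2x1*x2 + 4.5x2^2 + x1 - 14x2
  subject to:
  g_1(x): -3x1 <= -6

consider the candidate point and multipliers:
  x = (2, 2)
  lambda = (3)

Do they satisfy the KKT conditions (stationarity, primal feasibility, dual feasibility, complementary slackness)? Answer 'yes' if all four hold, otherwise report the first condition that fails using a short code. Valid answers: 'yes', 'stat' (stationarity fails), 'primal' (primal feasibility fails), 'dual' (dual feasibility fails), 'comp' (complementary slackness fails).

Gradient of f: grad f(x) = Q x + c = (9, 0)
Constraint values g_i(x) = a_i^T x - b_i:
  g_1((2, 2)) = 0
Stationarity residual: grad f(x) + sum_i lambda_i a_i = (0, 0)
  -> stationarity OK
Primal feasibility (all g_i <= 0): OK
Dual feasibility (all lambda_i >= 0): OK
Complementary slackness (lambda_i * g_i(x) = 0 for all i): OK

Verdict: yes, KKT holds.

yes


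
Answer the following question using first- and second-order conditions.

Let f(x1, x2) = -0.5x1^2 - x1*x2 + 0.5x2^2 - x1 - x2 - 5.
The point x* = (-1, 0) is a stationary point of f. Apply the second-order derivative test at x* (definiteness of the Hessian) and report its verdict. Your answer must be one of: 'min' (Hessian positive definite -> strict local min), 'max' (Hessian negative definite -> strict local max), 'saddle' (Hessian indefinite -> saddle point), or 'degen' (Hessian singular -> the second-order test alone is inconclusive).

Compute the Hessian H = grad^2 f:
  H = [[-1, -1], [-1, 1]]
Verify stationarity: grad f(x*) = H x* + g = (0, 0).
Eigenvalues of H: -1.4142, 1.4142.
Eigenvalues have mixed signs, so H is indefinite -> x* is a saddle point.

saddle


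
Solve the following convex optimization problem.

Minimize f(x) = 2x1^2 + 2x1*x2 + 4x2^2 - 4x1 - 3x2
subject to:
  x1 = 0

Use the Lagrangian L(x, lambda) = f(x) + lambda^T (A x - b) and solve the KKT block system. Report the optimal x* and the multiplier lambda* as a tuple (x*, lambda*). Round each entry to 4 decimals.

Form the Lagrangian:
  L(x, lambda) = (1/2) x^T Q x + c^T x + lambda^T (A x - b)
Stationarity (grad_x L = 0): Q x + c + A^T lambda = 0.
Primal feasibility: A x = b.

This gives the KKT block system:
  [ Q   A^T ] [ x     ]   [-c ]
  [ A    0  ] [ lambda ] = [ b ]

Solving the linear system:
  x*      = (0, 0.375)
  lambda* = (3.25)
  f(x*)   = -0.5625

x* = (0, 0.375), lambda* = (3.25)


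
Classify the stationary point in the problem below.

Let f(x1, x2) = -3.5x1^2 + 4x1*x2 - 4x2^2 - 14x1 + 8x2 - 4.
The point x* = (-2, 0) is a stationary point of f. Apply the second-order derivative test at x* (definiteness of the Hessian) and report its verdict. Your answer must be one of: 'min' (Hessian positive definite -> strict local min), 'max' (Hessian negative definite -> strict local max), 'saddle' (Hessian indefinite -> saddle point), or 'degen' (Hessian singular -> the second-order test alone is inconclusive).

Compute the Hessian H = grad^2 f:
  H = [[-7, 4], [4, -8]]
Verify stationarity: grad f(x*) = H x* + g = (0, 0).
Eigenvalues of H: -11.5311, -3.4689.
Both eigenvalues < 0, so H is negative definite -> x* is a strict local max.

max


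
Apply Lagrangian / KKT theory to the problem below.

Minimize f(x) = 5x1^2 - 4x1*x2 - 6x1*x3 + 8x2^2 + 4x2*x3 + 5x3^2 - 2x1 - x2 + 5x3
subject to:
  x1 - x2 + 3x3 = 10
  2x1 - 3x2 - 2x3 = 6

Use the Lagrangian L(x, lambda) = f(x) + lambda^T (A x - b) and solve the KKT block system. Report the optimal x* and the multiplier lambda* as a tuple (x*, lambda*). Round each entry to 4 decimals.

Form the Lagrangian:
  L(x, lambda) = (1/2) x^T Q x + c^T x + lambda^T (A x - b)
Stationarity (grad_x L = 0): Q x + c + A^T lambda = 0.
Primal feasibility: A x = b.

This gives the KKT block system:
  [ Q   A^T ] [ x     ]   [-c ]
  [ A    0  ] [ lambda ] = [ b ]

Solving the linear system:
  x*      = (2.7867, -1.4279, 1.9285)
  lambda* = (-5.4652, -7.2711)
  f(x*)   = 51.8877

x* = (2.7867, -1.4279, 1.9285), lambda* = (-5.4652, -7.2711)


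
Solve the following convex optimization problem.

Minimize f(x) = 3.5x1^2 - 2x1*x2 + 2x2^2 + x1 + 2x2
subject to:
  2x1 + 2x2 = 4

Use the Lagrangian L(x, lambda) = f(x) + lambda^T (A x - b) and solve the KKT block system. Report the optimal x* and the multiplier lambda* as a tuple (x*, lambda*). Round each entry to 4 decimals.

Form the Lagrangian:
  L(x, lambda) = (1/2) x^T Q x + c^T x + lambda^T (A x - b)
Stationarity (grad_x L = 0): Q x + c + A^T lambda = 0.
Primal feasibility: A x = b.

This gives the KKT block system:
  [ Q   A^T ] [ x     ]   [-c ]
  [ A    0  ] [ lambda ] = [ b ]

Solving the linear system:
  x*      = (0.8667, 1.1333)
  lambda* = (-2.4)
  f(x*)   = 6.3667

x* = (0.8667, 1.1333), lambda* = (-2.4)


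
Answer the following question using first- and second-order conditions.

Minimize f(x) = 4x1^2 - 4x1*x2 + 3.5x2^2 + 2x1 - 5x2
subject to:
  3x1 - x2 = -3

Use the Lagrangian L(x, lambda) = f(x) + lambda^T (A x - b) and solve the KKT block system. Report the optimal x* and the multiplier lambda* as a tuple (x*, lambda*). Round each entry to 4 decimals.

Form the Lagrangian:
  L(x, lambda) = (1/2) x^T Q x + c^T x + lambda^T (A x - b)
Stationarity (grad_x L = 0): Q x + c + A^T lambda = 0.
Primal feasibility: A x = b.

This gives the KKT block system:
  [ Q   A^T ] [ x     ]   [-c ]
  [ A    0  ] [ lambda ] = [ b ]

Solving the linear system:
  x*      = (-0.8085, 0.5745)
  lambda* = (2.2553)
  f(x*)   = 1.1383

x* = (-0.8085, 0.5745), lambda* = (2.2553)


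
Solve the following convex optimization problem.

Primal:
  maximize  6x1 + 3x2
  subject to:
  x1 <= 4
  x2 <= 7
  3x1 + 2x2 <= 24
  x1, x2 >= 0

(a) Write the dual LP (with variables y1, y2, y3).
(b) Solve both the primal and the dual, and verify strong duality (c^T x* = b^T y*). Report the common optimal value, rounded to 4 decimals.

The standard primal-dual pair for 'max c^T x s.t. A x <= b, x >= 0' is:
  Dual:  min b^T y  s.t.  A^T y >= c,  y >= 0.

So the dual LP is:
  minimize  4y1 + 7y2 + 24y3
  subject to:
    y1 + 3y3 >= 6
    y2 + 2y3 >= 3
    y1, y2, y3 >= 0

Solving the primal: x* = (4, 6).
  primal value c^T x* = 42.
Solving the dual: y* = (1.5, 0, 1.5).
  dual value b^T y* = 42.
Strong duality: c^T x* = b^T y*. Confirmed.

42


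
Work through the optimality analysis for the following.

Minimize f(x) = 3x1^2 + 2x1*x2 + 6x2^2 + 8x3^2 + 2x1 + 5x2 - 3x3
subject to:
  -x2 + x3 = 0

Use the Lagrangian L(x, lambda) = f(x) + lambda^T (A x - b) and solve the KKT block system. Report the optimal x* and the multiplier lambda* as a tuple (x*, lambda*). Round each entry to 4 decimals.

Form the Lagrangian:
  L(x, lambda) = (1/2) x^T Q x + c^T x + lambda^T (A x - b)
Stationarity (grad_x L = 0): Q x + c + A^T lambda = 0.
Primal feasibility: A x = b.

This gives the KKT block system:
  [ Q   A^T ] [ x     ]   [-c ]
  [ A    0  ] [ lambda ] = [ b ]

Solving the linear system:
  x*      = (-0.3171, -0.0488, -0.0488)
  lambda* = (3.7805)
  f(x*)   = -0.3659

x* = (-0.3171, -0.0488, -0.0488), lambda* = (3.7805)


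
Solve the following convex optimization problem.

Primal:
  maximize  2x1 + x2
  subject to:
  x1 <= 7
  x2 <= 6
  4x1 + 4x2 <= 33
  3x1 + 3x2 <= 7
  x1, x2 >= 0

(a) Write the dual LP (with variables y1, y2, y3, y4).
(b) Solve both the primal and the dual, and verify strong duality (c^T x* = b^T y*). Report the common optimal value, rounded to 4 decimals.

The standard primal-dual pair for 'max c^T x s.t. A x <= b, x >= 0' is:
  Dual:  min b^T y  s.t.  A^T y >= c,  y >= 0.

So the dual LP is:
  minimize  7y1 + 6y2 + 33y3 + 7y4
  subject to:
    y1 + 4y3 + 3y4 >= 2
    y2 + 4y3 + 3y4 >= 1
    y1, y2, y3, y4 >= 0

Solving the primal: x* = (2.3333, 0).
  primal value c^T x* = 4.6667.
Solving the dual: y* = (0, 0, 0, 0.6667).
  dual value b^T y* = 4.6667.
Strong duality: c^T x* = b^T y*. Confirmed.

4.6667


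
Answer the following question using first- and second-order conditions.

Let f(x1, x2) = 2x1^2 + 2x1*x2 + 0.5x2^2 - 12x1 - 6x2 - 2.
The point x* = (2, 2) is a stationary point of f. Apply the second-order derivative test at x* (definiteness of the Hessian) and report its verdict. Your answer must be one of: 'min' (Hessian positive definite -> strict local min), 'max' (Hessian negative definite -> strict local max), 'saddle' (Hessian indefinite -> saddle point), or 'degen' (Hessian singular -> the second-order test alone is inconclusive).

Compute the Hessian H = grad^2 f:
  H = [[4, 2], [2, 1]]
Verify stationarity: grad f(x*) = H x* + g = (0, 0).
Eigenvalues of H: 0, 5.
H has a zero eigenvalue (singular; positive semidefinite but not definite), so H is neither positive definite, negative definite, nor indefinite. The second-order test alone is inconclusive -> degen.
(Indeed, f is constant along the null direction of H through x*, so x* is not a strict local extremum.)

degen


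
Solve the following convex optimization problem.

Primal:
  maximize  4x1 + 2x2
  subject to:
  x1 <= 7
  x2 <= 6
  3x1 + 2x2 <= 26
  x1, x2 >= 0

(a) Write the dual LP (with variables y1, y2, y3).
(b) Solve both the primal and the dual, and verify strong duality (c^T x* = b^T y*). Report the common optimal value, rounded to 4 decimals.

The standard primal-dual pair for 'max c^T x s.t. A x <= b, x >= 0' is:
  Dual:  min b^T y  s.t.  A^T y >= c,  y >= 0.

So the dual LP is:
  minimize  7y1 + 6y2 + 26y3
  subject to:
    y1 + 3y3 >= 4
    y2 + 2y3 >= 2
    y1, y2, y3 >= 0

Solving the primal: x* = (7, 2.5).
  primal value c^T x* = 33.
Solving the dual: y* = (1, 0, 1).
  dual value b^T y* = 33.
Strong duality: c^T x* = b^T y*. Confirmed.

33


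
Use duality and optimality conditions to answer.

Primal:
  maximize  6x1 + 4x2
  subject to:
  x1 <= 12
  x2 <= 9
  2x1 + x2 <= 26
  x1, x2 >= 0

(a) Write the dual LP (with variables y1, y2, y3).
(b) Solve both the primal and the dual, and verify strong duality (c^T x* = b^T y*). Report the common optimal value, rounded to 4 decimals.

The standard primal-dual pair for 'max c^T x s.t. A x <= b, x >= 0' is:
  Dual:  min b^T y  s.t.  A^T y >= c,  y >= 0.

So the dual LP is:
  minimize  12y1 + 9y2 + 26y3
  subject to:
    y1 + 2y3 >= 6
    y2 + y3 >= 4
    y1, y2, y3 >= 0

Solving the primal: x* = (8.5, 9).
  primal value c^T x* = 87.
Solving the dual: y* = (0, 1, 3).
  dual value b^T y* = 87.
Strong duality: c^T x* = b^T y*. Confirmed.

87


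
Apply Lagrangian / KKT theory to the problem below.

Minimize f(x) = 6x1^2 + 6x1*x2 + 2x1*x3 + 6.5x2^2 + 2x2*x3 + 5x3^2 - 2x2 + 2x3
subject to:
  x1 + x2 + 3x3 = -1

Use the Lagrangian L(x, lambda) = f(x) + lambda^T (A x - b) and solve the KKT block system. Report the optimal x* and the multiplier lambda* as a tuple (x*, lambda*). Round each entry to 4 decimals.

Form the Lagrangian:
  L(x, lambda) = (1/2) x^T Q x + c^T x + lambda^T (A x - b)
Stationarity (grad_x L = 0): Q x + c + A^T lambda = 0.
Primal feasibility: A x = b.

This gives the KKT block system:
  [ Q   A^T ] [ x     ]   [-c ]
  [ A    0  ] [ lambda ] = [ b ]

Solving the linear system:
  x*      = (-0.0854, 0.2125, -0.3757)
  lambda* = (0.5009)
  f(x*)   = -0.3378

x* = (-0.0854, 0.2125, -0.3757), lambda* = (0.5009)


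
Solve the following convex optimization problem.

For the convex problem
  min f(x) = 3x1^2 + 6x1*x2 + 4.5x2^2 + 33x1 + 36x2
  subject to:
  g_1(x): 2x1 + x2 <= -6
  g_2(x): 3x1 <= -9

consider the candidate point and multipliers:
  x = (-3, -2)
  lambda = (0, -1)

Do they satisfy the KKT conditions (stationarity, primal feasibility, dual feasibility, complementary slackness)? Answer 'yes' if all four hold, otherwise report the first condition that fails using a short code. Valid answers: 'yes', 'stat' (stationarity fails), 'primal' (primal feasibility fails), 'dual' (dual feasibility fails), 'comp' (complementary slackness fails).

Gradient of f: grad f(x) = Q x + c = (3, 0)
Constraint values g_i(x) = a_i^T x - b_i:
  g_1((-3, -2)) = -2
  g_2((-3, -2)) = 0
Stationarity residual: grad f(x) + sum_i lambda_i a_i = (0, 0)
  -> stationarity OK
Primal feasibility (all g_i <= 0): OK
Dual feasibility (all lambda_i >= 0): FAILS
Complementary slackness (lambda_i * g_i(x) = 0 for all i): OK

Verdict: the first failing condition is dual_feasibility -> dual.

dual


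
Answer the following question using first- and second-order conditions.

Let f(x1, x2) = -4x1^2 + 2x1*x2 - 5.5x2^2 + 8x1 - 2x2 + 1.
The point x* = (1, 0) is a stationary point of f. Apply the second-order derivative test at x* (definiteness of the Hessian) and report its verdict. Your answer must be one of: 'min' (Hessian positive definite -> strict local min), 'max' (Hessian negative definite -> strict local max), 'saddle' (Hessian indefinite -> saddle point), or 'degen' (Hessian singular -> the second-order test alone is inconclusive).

Compute the Hessian H = grad^2 f:
  H = [[-8, 2], [2, -11]]
Verify stationarity: grad f(x*) = H x* + g = (0, 0).
Eigenvalues of H: -12, -7.
Both eigenvalues < 0, so H is negative definite -> x* is a strict local max.

max


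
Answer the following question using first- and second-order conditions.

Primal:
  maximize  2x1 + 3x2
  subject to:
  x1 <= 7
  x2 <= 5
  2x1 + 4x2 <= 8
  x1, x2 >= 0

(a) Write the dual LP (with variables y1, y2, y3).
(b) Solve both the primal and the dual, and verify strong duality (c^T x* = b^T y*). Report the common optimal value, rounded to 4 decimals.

The standard primal-dual pair for 'max c^T x s.t. A x <= b, x >= 0' is:
  Dual:  min b^T y  s.t.  A^T y >= c,  y >= 0.

So the dual LP is:
  minimize  7y1 + 5y2 + 8y3
  subject to:
    y1 + 2y3 >= 2
    y2 + 4y3 >= 3
    y1, y2, y3 >= 0

Solving the primal: x* = (4, 0).
  primal value c^T x* = 8.
Solving the dual: y* = (0, 0, 1).
  dual value b^T y* = 8.
Strong duality: c^T x* = b^T y*. Confirmed.

8


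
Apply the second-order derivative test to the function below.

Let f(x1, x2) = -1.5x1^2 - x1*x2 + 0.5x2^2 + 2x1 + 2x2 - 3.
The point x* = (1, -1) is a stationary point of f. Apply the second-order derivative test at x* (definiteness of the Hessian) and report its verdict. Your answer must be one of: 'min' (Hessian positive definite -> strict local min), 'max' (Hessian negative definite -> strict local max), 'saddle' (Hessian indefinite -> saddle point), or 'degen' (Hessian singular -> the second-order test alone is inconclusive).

Compute the Hessian H = grad^2 f:
  H = [[-3, -1], [-1, 1]]
Verify stationarity: grad f(x*) = H x* + g = (0, 0).
Eigenvalues of H: -3.2361, 1.2361.
Eigenvalues have mixed signs, so H is indefinite -> x* is a saddle point.

saddle


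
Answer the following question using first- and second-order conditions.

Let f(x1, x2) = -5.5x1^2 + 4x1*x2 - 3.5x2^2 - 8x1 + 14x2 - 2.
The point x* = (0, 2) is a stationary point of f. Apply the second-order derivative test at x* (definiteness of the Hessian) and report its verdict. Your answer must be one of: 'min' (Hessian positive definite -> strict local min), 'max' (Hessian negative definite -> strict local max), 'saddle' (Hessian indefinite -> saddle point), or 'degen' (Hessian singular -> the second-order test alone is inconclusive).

Compute the Hessian H = grad^2 f:
  H = [[-11, 4], [4, -7]]
Verify stationarity: grad f(x*) = H x* + g = (0, 0).
Eigenvalues of H: -13.4721, -4.5279.
Both eigenvalues < 0, so H is negative definite -> x* is a strict local max.

max


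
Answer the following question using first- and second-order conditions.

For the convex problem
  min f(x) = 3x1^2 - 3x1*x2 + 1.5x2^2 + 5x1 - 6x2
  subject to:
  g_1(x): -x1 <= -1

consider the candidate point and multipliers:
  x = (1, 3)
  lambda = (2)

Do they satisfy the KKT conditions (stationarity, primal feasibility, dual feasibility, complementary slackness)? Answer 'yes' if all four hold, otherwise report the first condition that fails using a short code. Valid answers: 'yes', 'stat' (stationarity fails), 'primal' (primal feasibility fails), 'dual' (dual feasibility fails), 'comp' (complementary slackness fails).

Gradient of f: grad f(x) = Q x + c = (2, 0)
Constraint values g_i(x) = a_i^T x - b_i:
  g_1((1, 3)) = 0
Stationarity residual: grad f(x) + sum_i lambda_i a_i = (0, 0)
  -> stationarity OK
Primal feasibility (all g_i <= 0): OK
Dual feasibility (all lambda_i >= 0): OK
Complementary slackness (lambda_i * g_i(x) = 0 for all i): OK

Verdict: yes, KKT holds.

yes


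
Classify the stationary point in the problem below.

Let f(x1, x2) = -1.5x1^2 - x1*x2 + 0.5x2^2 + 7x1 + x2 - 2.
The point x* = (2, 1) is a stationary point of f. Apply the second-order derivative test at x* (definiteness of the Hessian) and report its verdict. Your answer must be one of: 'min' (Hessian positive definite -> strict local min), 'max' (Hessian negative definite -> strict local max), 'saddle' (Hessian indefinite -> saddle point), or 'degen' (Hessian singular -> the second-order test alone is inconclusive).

Compute the Hessian H = grad^2 f:
  H = [[-3, -1], [-1, 1]]
Verify stationarity: grad f(x*) = H x* + g = (0, 0).
Eigenvalues of H: -3.2361, 1.2361.
Eigenvalues have mixed signs, so H is indefinite -> x* is a saddle point.

saddle


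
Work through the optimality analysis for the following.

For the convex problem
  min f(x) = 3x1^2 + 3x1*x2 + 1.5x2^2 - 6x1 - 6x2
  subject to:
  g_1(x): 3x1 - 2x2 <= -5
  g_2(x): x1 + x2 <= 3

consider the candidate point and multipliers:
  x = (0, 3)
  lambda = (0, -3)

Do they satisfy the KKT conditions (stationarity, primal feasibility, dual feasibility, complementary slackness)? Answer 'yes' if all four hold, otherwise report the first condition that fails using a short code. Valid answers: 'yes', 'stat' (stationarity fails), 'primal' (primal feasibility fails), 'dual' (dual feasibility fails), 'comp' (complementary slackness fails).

Gradient of f: grad f(x) = Q x + c = (3, 3)
Constraint values g_i(x) = a_i^T x - b_i:
  g_1((0, 3)) = -1
  g_2((0, 3)) = 0
Stationarity residual: grad f(x) + sum_i lambda_i a_i = (0, 0)
  -> stationarity OK
Primal feasibility (all g_i <= 0): OK
Dual feasibility (all lambda_i >= 0): FAILS
Complementary slackness (lambda_i * g_i(x) = 0 for all i): OK

Verdict: the first failing condition is dual_feasibility -> dual.

dual


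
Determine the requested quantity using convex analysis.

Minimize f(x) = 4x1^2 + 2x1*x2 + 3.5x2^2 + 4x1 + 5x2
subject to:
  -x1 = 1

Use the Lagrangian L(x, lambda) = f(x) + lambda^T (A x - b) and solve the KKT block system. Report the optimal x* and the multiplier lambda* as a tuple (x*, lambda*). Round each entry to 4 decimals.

Form the Lagrangian:
  L(x, lambda) = (1/2) x^T Q x + c^T x + lambda^T (A x - b)
Stationarity (grad_x L = 0): Q x + c + A^T lambda = 0.
Primal feasibility: A x = b.

This gives the KKT block system:
  [ Q   A^T ] [ x     ]   [-c ]
  [ A    0  ] [ lambda ] = [ b ]

Solving the linear system:
  x*      = (-1, -0.4286)
  lambda* = (-4.8571)
  f(x*)   = -0.6429

x* = (-1, -0.4286), lambda* = (-4.8571)


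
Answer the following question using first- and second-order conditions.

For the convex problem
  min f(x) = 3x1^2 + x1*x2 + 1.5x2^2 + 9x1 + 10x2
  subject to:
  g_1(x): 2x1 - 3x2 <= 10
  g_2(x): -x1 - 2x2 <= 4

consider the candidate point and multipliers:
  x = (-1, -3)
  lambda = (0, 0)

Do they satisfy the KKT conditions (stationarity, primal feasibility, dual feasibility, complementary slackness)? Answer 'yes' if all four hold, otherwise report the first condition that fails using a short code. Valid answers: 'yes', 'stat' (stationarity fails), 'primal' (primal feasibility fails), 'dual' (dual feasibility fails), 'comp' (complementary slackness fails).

Gradient of f: grad f(x) = Q x + c = (0, 0)
Constraint values g_i(x) = a_i^T x - b_i:
  g_1((-1, -3)) = -3
  g_2((-1, -3)) = 3
Stationarity residual: grad f(x) + sum_i lambda_i a_i = (0, 0)
  -> stationarity OK
Primal feasibility (all g_i <= 0): FAILS
Dual feasibility (all lambda_i >= 0): OK
Complementary slackness (lambda_i * g_i(x) = 0 for all i): OK

Verdict: the first failing condition is primal_feasibility -> primal.

primal


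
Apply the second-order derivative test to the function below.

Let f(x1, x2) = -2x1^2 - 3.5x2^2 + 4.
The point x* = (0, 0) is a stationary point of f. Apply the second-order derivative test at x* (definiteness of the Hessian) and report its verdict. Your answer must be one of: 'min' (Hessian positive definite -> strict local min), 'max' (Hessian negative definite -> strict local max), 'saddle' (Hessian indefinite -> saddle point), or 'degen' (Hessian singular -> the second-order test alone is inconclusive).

Compute the Hessian H = grad^2 f:
  H = [[-4, 0], [0, -7]]
Verify stationarity: grad f(x*) = H x* + g = (0, 0).
Eigenvalues of H: -7, -4.
Both eigenvalues < 0, so H is negative definite -> x* is a strict local max.

max


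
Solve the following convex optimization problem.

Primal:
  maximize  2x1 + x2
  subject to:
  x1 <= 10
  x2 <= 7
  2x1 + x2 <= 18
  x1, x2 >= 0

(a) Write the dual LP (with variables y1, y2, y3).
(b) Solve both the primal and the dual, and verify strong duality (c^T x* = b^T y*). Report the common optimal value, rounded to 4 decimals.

The standard primal-dual pair for 'max c^T x s.t. A x <= b, x >= 0' is:
  Dual:  min b^T y  s.t.  A^T y >= c,  y >= 0.

So the dual LP is:
  minimize  10y1 + 7y2 + 18y3
  subject to:
    y1 + 2y3 >= 2
    y2 + y3 >= 1
    y1, y2, y3 >= 0

Solving the primal: x* = (9, 0).
  primal value c^T x* = 18.
Solving the dual: y* = (0, 0, 1).
  dual value b^T y* = 18.
Strong duality: c^T x* = b^T y*. Confirmed.

18


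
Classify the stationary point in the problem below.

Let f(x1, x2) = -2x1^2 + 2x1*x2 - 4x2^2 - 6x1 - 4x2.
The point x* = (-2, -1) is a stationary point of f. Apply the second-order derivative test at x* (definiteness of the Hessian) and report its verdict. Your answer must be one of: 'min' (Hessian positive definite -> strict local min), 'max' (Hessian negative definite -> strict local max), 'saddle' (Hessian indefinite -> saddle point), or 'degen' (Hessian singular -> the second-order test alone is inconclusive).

Compute the Hessian H = grad^2 f:
  H = [[-4, 2], [2, -8]]
Verify stationarity: grad f(x*) = H x* + g = (0, 0).
Eigenvalues of H: -8.8284, -3.1716.
Both eigenvalues < 0, so H is negative definite -> x* is a strict local max.

max


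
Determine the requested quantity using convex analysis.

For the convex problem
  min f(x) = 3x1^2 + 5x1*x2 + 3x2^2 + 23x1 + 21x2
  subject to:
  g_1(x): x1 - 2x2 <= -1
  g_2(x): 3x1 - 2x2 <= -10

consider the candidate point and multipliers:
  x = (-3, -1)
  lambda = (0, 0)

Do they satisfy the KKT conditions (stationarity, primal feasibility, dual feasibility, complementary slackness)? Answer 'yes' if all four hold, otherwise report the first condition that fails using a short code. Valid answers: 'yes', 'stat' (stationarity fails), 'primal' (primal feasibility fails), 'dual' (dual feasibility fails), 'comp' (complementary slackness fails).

Gradient of f: grad f(x) = Q x + c = (0, 0)
Constraint values g_i(x) = a_i^T x - b_i:
  g_1((-3, -1)) = 0
  g_2((-3, -1)) = 3
Stationarity residual: grad f(x) + sum_i lambda_i a_i = (0, 0)
  -> stationarity OK
Primal feasibility (all g_i <= 0): FAILS
Dual feasibility (all lambda_i >= 0): OK
Complementary slackness (lambda_i * g_i(x) = 0 for all i): OK

Verdict: the first failing condition is primal_feasibility -> primal.

primal


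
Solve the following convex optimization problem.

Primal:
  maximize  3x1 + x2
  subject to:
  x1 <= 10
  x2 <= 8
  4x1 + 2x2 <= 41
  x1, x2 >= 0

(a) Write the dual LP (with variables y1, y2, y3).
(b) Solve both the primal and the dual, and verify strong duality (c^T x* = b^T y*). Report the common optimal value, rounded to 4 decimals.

The standard primal-dual pair for 'max c^T x s.t. A x <= b, x >= 0' is:
  Dual:  min b^T y  s.t.  A^T y >= c,  y >= 0.

So the dual LP is:
  minimize  10y1 + 8y2 + 41y3
  subject to:
    y1 + 4y3 >= 3
    y2 + 2y3 >= 1
    y1, y2, y3 >= 0

Solving the primal: x* = (10, 0.5).
  primal value c^T x* = 30.5.
Solving the dual: y* = (1, 0, 0.5).
  dual value b^T y* = 30.5.
Strong duality: c^T x* = b^T y*. Confirmed.

30.5


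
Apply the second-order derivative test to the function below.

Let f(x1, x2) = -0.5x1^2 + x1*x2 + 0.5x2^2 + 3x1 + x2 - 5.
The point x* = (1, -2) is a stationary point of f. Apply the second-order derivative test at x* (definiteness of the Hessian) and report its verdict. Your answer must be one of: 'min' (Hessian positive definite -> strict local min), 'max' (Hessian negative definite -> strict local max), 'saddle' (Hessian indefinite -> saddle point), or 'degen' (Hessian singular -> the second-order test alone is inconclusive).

Compute the Hessian H = grad^2 f:
  H = [[-1, 1], [1, 1]]
Verify stationarity: grad f(x*) = H x* + g = (0, 0).
Eigenvalues of H: -1.4142, 1.4142.
Eigenvalues have mixed signs, so H is indefinite -> x* is a saddle point.

saddle


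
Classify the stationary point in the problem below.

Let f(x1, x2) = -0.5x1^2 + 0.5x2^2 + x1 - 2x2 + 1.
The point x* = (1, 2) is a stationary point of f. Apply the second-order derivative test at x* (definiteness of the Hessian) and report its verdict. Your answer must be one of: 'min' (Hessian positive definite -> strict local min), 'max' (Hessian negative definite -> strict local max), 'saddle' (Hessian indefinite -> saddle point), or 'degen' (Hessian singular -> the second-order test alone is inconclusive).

Compute the Hessian H = grad^2 f:
  H = [[-1, 0], [0, 1]]
Verify stationarity: grad f(x*) = H x* + g = (0, 0).
Eigenvalues of H: -1, 1.
Eigenvalues have mixed signs, so H is indefinite -> x* is a saddle point.

saddle


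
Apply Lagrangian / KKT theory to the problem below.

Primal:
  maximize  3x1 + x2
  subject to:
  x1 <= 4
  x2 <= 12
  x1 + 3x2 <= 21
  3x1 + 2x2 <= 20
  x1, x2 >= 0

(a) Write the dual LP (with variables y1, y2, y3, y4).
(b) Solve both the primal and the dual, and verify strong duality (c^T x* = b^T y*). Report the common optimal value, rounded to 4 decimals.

The standard primal-dual pair for 'max c^T x s.t. A x <= b, x >= 0' is:
  Dual:  min b^T y  s.t.  A^T y >= c,  y >= 0.

So the dual LP is:
  minimize  4y1 + 12y2 + 21y3 + 20y4
  subject to:
    y1 + y3 + 3y4 >= 3
    y2 + 3y3 + 2y4 >= 1
    y1, y2, y3, y4 >= 0

Solving the primal: x* = (4, 4).
  primal value c^T x* = 16.
Solving the dual: y* = (1.5, 0, 0, 0.5).
  dual value b^T y* = 16.
Strong duality: c^T x* = b^T y*. Confirmed.

16


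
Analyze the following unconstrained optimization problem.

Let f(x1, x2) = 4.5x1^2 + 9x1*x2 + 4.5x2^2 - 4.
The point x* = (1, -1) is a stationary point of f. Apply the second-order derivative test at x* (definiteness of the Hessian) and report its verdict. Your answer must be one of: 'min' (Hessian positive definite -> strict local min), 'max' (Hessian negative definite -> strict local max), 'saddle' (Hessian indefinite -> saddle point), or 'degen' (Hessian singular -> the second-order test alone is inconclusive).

Compute the Hessian H = grad^2 f:
  H = [[9, 9], [9, 9]]
Verify stationarity: grad f(x*) = H x* + g = (0, 0).
Eigenvalues of H: 0, 18.
H has a zero eigenvalue (singular; positive semidefinite but not definite), so H is neither positive definite, negative definite, nor indefinite. The second-order test alone is inconclusive -> degen.
(Indeed, f is constant along the null direction of H through x*, so x* is not a strict local extremum.)

degen


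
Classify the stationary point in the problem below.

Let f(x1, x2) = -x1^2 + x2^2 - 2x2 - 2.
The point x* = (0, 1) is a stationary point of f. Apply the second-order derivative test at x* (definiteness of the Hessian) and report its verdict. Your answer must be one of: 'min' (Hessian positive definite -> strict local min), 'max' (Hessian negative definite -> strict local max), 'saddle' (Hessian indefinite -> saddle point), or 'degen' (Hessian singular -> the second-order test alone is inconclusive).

Compute the Hessian H = grad^2 f:
  H = [[-2, 0], [0, 2]]
Verify stationarity: grad f(x*) = H x* + g = (0, 0).
Eigenvalues of H: -2, 2.
Eigenvalues have mixed signs, so H is indefinite -> x* is a saddle point.

saddle


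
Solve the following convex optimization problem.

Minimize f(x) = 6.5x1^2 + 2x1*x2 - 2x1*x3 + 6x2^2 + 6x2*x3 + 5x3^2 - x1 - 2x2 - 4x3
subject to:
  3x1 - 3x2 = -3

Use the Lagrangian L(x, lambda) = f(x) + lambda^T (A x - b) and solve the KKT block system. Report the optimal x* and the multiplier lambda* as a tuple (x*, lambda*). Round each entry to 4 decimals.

Form the Lagrangian:
  L(x, lambda) = (1/2) x^T Q x + c^T x + lambda^T (A x - b)
Stationarity (grad_x L = 0): Q x + c + A^T lambda = 0.
Primal feasibility: A x = b.

This gives the KKT block system:
  [ Q   A^T ] [ x     ]   [-c ]
  [ A    0  ] [ lambda ] = [ b ]

Solving the linear system:
  x*      = (-0.3723, 0.6277, -0.0511)
  lambda* = (1.4939)
  f(x*)   = 1.9015

x* = (-0.3723, 0.6277, -0.0511), lambda* = (1.4939)


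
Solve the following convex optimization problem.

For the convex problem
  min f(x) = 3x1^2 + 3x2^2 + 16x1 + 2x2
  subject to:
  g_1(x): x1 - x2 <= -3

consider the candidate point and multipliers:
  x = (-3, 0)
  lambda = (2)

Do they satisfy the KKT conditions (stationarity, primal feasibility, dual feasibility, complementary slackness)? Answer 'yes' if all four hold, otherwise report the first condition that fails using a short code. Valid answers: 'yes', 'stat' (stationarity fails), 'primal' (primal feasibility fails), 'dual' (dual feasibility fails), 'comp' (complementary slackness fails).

Gradient of f: grad f(x) = Q x + c = (-2, 2)
Constraint values g_i(x) = a_i^T x - b_i:
  g_1((-3, 0)) = 0
Stationarity residual: grad f(x) + sum_i lambda_i a_i = (0, 0)
  -> stationarity OK
Primal feasibility (all g_i <= 0): OK
Dual feasibility (all lambda_i >= 0): OK
Complementary slackness (lambda_i * g_i(x) = 0 for all i): OK

Verdict: yes, KKT holds.

yes


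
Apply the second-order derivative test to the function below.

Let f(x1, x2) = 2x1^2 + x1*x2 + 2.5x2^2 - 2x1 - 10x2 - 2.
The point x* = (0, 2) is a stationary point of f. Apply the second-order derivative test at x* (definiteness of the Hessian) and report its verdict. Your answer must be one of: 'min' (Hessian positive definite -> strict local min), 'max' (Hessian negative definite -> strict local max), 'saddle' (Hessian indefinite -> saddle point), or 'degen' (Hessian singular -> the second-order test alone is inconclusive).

Compute the Hessian H = grad^2 f:
  H = [[4, 1], [1, 5]]
Verify stationarity: grad f(x*) = H x* + g = (0, 0).
Eigenvalues of H: 3.382, 5.618.
Both eigenvalues > 0, so H is positive definite -> x* is a strict local min.

min


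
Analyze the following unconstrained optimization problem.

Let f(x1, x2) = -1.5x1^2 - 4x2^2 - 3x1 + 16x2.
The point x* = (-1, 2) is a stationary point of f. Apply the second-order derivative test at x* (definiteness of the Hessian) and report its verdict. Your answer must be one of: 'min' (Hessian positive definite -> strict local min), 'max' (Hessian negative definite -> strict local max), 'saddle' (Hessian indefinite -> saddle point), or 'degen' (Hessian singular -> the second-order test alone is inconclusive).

Compute the Hessian H = grad^2 f:
  H = [[-3, 0], [0, -8]]
Verify stationarity: grad f(x*) = H x* + g = (0, 0).
Eigenvalues of H: -8, -3.
Both eigenvalues < 0, so H is negative definite -> x* is a strict local max.

max


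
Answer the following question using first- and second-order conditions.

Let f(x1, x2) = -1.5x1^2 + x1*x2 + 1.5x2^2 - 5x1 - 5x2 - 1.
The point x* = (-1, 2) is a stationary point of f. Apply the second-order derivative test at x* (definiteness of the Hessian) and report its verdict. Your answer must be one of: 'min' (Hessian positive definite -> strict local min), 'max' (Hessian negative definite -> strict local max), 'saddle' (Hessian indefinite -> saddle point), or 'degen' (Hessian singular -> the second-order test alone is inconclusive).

Compute the Hessian H = grad^2 f:
  H = [[-3, 1], [1, 3]]
Verify stationarity: grad f(x*) = H x* + g = (0, 0).
Eigenvalues of H: -3.1623, 3.1623.
Eigenvalues have mixed signs, so H is indefinite -> x* is a saddle point.

saddle
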